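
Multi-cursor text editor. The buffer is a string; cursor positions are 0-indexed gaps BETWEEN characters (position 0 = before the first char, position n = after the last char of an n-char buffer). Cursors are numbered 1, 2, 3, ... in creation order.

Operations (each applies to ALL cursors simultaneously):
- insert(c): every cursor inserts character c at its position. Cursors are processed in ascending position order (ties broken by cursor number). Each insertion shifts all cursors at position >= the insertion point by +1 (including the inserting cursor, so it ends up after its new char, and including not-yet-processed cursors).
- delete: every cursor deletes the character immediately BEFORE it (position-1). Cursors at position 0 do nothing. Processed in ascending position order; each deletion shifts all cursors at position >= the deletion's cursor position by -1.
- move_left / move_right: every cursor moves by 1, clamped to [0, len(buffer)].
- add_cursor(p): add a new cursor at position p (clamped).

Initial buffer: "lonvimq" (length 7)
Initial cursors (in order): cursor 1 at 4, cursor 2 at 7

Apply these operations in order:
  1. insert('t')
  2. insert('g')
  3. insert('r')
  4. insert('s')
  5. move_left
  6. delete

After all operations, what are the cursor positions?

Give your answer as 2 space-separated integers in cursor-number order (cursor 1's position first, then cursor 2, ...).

Answer: 6 12

Derivation:
After op 1 (insert('t')): buffer="lonvtimqt" (len 9), cursors c1@5 c2@9, authorship ....1...2
After op 2 (insert('g')): buffer="lonvtgimqtg" (len 11), cursors c1@6 c2@11, authorship ....11...22
After op 3 (insert('r')): buffer="lonvtgrimqtgr" (len 13), cursors c1@7 c2@13, authorship ....111...222
After op 4 (insert('s')): buffer="lonvtgrsimqtgrs" (len 15), cursors c1@8 c2@15, authorship ....1111...2222
After op 5 (move_left): buffer="lonvtgrsimqtgrs" (len 15), cursors c1@7 c2@14, authorship ....1111...2222
After op 6 (delete): buffer="lonvtgsimqtgs" (len 13), cursors c1@6 c2@12, authorship ....111...222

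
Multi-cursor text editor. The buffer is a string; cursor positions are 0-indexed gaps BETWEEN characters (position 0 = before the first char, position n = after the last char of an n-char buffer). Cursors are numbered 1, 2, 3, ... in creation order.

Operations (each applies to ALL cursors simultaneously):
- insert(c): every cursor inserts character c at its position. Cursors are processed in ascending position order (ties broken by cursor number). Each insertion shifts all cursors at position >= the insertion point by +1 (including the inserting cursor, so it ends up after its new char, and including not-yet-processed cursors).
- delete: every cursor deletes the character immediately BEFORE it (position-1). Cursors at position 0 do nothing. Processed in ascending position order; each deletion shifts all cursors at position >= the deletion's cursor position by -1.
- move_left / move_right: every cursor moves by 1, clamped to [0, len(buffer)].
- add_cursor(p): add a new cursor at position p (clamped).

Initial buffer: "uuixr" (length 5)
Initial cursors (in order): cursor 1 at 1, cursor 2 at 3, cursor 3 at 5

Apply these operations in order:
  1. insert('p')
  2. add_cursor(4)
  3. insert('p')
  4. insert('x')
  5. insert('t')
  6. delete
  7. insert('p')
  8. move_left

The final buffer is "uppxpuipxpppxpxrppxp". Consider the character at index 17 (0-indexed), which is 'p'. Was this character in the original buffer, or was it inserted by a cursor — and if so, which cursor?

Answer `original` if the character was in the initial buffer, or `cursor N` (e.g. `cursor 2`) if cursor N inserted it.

Answer: cursor 3

Derivation:
After op 1 (insert('p')): buffer="upuipxrp" (len 8), cursors c1@2 c2@5 c3@8, authorship .1..2..3
After op 2 (add_cursor(4)): buffer="upuipxrp" (len 8), cursors c1@2 c4@4 c2@5 c3@8, authorship .1..2..3
After op 3 (insert('p')): buffer="uppuipppxrpp" (len 12), cursors c1@3 c4@6 c2@8 c3@12, authorship .11..422..33
After op 4 (insert('x')): buffer="uppxuipxppxxrppx" (len 16), cursors c1@4 c4@8 c2@11 c3@16, authorship .111..44222..333
After op 5 (insert('t')): buffer="uppxtuipxtppxtxrppxt" (len 20), cursors c1@5 c4@10 c2@14 c3@20, authorship .1111..4442222..3333
After op 6 (delete): buffer="uppxuipxppxxrppx" (len 16), cursors c1@4 c4@8 c2@11 c3@16, authorship .111..44222..333
After op 7 (insert('p')): buffer="uppxpuipxpppxpxrppxp" (len 20), cursors c1@5 c4@10 c2@14 c3@20, authorship .1111..4442222..3333
After op 8 (move_left): buffer="uppxpuipxpppxpxrppxp" (len 20), cursors c1@4 c4@9 c2@13 c3@19, authorship .1111..4442222..3333
Authorship (.=original, N=cursor N): . 1 1 1 1 . . 4 4 4 2 2 2 2 . . 3 3 3 3
Index 17: author = 3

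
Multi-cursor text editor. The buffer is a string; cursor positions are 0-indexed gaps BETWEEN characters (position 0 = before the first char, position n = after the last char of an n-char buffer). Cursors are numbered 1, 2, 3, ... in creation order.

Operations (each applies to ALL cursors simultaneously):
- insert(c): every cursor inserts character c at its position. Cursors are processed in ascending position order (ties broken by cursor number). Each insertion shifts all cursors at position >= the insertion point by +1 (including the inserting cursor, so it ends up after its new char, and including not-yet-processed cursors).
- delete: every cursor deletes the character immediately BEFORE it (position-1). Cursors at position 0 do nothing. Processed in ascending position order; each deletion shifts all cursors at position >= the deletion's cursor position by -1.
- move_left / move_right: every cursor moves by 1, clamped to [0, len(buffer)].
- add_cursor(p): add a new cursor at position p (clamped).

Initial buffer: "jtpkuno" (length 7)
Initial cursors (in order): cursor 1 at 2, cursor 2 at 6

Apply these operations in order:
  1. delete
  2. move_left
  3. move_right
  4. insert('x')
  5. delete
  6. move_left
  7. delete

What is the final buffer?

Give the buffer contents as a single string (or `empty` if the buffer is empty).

Answer: jpuo

Derivation:
After op 1 (delete): buffer="jpkuo" (len 5), cursors c1@1 c2@4, authorship .....
After op 2 (move_left): buffer="jpkuo" (len 5), cursors c1@0 c2@3, authorship .....
After op 3 (move_right): buffer="jpkuo" (len 5), cursors c1@1 c2@4, authorship .....
After op 4 (insert('x')): buffer="jxpkuxo" (len 7), cursors c1@2 c2@6, authorship .1...2.
After op 5 (delete): buffer="jpkuo" (len 5), cursors c1@1 c2@4, authorship .....
After op 6 (move_left): buffer="jpkuo" (len 5), cursors c1@0 c2@3, authorship .....
After op 7 (delete): buffer="jpuo" (len 4), cursors c1@0 c2@2, authorship ....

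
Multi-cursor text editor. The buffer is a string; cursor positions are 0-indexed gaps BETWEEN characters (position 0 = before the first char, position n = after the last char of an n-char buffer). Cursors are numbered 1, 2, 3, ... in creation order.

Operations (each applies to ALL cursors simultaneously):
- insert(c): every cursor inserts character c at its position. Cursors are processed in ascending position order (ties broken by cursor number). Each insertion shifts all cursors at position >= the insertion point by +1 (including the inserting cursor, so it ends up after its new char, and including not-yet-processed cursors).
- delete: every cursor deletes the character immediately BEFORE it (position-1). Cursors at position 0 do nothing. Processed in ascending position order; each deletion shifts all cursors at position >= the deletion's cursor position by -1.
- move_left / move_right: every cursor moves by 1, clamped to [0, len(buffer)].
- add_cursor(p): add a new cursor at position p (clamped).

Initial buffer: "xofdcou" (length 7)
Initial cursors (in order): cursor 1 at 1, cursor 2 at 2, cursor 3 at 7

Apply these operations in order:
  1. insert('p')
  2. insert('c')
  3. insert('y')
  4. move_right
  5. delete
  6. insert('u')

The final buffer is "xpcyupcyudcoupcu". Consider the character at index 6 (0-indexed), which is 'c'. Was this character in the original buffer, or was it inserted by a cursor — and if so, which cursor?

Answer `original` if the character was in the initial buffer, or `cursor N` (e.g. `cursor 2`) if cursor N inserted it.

After op 1 (insert('p')): buffer="xpopfdcoup" (len 10), cursors c1@2 c2@4 c3@10, authorship .1.2.....3
After op 2 (insert('c')): buffer="xpcopcfdcoupc" (len 13), cursors c1@3 c2@6 c3@13, authorship .11.22.....33
After op 3 (insert('y')): buffer="xpcyopcyfdcoupcy" (len 16), cursors c1@4 c2@8 c3@16, authorship .111.222.....333
After op 4 (move_right): buffer="xpcyopcyfdcoupcy" (len 16), cursors c1@5 c2@9 c3@16, authorship .111.222.....333
After op 5 (delete): buffer="xpcypcydcoupc" (len 13), cursors c1@4 c2@7 c3@13, authorship .111222....33
After op 6 (insert('u')): buffer="xpcyupcyudcoupcu" (len 16), cursors c1@5 c2@9 c3@16, authorship .11112222....333
Authorship (.=original, N=cursor N): . 1 1 1 1 2 2 2 2 . . . . 3 3 3
Index 6: author = 2

Answer: cursor 2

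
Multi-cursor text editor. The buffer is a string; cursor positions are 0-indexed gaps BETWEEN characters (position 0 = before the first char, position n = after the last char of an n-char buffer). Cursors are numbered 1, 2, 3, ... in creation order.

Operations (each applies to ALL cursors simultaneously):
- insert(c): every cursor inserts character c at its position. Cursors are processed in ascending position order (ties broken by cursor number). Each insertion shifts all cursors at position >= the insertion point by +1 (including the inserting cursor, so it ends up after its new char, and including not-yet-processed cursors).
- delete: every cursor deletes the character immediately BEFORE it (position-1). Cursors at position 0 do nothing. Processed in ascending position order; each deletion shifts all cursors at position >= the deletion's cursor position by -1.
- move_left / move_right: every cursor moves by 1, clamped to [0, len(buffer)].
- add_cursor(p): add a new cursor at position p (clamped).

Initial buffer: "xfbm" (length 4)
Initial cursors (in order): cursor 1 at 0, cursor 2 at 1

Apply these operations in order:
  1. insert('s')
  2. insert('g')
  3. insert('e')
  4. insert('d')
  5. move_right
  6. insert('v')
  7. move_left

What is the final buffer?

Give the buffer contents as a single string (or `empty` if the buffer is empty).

After op 1 (insert('s')): buffer="sxsfbm" (len 6), cursors c1@1 c2@3, authorship 1.2...
After op 2 (insert('g')): buffer="sgxsgfbm" (len 8), cursors c1@2 c2@5, authorship 11.22...
After op 3 (insert('e')): buffer="sgexsgefbm" (len 10), cursors c1@3 c2@7, authorship 111.222...
After op 4 (insert('d')): buffer="sgedxsgedfbm" (len 12), cursors c1@4 c2@9, authorship 1111.2222...
After op 5 (move_right): buffer="sgedxsgedfbm" (len 12), cursors c1@5 c2@10, authorship 1111.2222...
After op 6 (insert('v')): buffer="sgedxvsgedfvbm" (len 14), cursors c1@6 c2@12, authorship 1111.12222.2..
After op 7 (move_left): buffer="sgedxvsgedfvbm" (len 14), cursors c1@5 c2@11, authorship 1111.12222.2..

Answer: sgedxvsgedfvbm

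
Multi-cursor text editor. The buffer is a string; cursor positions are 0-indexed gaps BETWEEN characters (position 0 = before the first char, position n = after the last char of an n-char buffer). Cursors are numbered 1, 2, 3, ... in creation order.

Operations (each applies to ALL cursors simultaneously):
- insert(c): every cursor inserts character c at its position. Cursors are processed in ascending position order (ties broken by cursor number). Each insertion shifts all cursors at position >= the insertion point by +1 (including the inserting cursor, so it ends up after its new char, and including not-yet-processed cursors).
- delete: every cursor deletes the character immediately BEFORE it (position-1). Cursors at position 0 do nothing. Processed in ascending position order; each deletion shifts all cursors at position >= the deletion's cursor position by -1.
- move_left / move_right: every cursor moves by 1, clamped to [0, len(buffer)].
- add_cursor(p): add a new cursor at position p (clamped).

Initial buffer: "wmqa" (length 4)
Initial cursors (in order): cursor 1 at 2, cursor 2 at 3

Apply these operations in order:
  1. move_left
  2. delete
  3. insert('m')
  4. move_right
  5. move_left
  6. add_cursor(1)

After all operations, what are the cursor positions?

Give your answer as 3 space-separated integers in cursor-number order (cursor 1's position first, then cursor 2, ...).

Answer: 2 2 1

Derivation:
After op 1 (move_left): buffer="wmqa" (len 4), cursors c1@1 c2@2, authorship ....
After op 2 (delete): buffer="qa" (len 2), cursors c1@0 c2@0, authorship ..
After op 3 (insert('m')): buffer="mmqa" (len 4), cursors c1@2 c2@2, authorship 12..
After op 4 (move_right): buffer="mmqa" (len 4), cursors c1@3 c2@3, authorship 12..
After op 5 (move_left): buffer="mmqa" (len 4), cursors c1@2 c2@2, authorship 12..
After op 6 (add_cursor(1)): buffer="mmqa" (len 4), cursors c3@1 c1@2 c2@2, authorship 12..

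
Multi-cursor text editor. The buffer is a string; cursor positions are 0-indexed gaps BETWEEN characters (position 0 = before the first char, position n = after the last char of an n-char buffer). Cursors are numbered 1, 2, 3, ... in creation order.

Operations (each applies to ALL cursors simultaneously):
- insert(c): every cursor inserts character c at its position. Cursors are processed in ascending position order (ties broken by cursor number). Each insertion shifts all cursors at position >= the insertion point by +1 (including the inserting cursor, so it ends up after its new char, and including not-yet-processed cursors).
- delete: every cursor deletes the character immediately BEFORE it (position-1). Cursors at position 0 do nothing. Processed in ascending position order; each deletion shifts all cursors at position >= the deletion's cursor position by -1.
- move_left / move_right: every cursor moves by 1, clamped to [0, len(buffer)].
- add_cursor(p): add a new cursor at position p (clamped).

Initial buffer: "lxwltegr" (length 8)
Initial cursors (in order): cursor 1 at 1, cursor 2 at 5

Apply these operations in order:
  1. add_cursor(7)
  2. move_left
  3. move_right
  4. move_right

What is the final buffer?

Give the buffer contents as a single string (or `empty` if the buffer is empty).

Answer: lxwltegr

Derivation:
After op 1 (add_cursor(7)): buffer="lxwltegr" (len 8), cursors c1@1 c2@5 c3@7, authorship ........
After op 2 (move_left): buffer="lxwltegr" (len 8), cursors c1@0 c2@4 c3@6, authorship ........
After op 3 (move_right): buffer="lxwltegr" (len 8), cursors c1@1 c2@5 c3@7, authorship ........
After op 4 (move_right): buffer="lxwltegr" (len 8), cursors c1@2 c2@6 c3@8, authorship ........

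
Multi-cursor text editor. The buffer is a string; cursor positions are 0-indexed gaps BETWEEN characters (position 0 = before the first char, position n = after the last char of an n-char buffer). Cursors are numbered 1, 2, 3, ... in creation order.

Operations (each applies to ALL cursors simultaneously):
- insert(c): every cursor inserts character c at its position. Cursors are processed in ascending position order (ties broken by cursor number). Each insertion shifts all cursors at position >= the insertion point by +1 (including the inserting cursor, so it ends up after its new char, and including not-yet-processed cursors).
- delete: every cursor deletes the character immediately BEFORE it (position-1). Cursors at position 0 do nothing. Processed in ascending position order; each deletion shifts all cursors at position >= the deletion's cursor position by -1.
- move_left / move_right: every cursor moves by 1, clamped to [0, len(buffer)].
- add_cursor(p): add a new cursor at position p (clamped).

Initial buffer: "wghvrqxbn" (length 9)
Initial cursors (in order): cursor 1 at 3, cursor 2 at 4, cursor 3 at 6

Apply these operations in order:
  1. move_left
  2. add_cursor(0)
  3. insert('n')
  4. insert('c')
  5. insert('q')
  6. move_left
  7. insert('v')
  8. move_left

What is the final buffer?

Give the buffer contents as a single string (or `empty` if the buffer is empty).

After op 1 (move_left): buffer="wghvrqxbn" (len 9), cursors c1@2 c2@3 c3@5, authorship .........
After op 2 (add_cursor(0)): buffer="wghvrqxbn" (len 9), cursors c4@0 c1@2 c2@3 c3@5, authorship .........
After op 3 (insert('n')): buffer="nwgnhnvrnqxbn" (len 13), cursors c4@1 c1@4 c2@6 c3@9, authorship 4..1.2..3....
After op 4 (insert('c')): buffer="ncwgnchncvrncqxbn" (len 17), cursors c4@2 c1@6 c2@9 c3@13, authorship 44..11.22..33....
After op 5 (insert('q')): buffer="ncqwgncqhncqvrncqqxbn" (len 21), cursors c4@3 c1@8 c2@12 c3@17, authorship 444..111.222..333....
After op 6 (move_left): buffer="ncqwgncqhncqvrncqqxbn" (len 21), cursors c4@2 c1@7 c2@11 c3@16, authorship 444..111.222..333....
After op 7 (insert('v')): buffer="ncvqwgncvqhncvqvrncvqqxbn" (len 25), cursors c4@3 c1@9 c2@14 c3@20, authorship 4444..1111.2222..3333....
After op 8 (move_left): buffer="ncvqwgncvqhncvqvrncvqqxbn" (len 25), cursors c4@2 c1@8 c2@13 c3@19, authorship 4444..1111.2222..3333....

Answer: ncvqwgncvqhncvqvrncvqqxbn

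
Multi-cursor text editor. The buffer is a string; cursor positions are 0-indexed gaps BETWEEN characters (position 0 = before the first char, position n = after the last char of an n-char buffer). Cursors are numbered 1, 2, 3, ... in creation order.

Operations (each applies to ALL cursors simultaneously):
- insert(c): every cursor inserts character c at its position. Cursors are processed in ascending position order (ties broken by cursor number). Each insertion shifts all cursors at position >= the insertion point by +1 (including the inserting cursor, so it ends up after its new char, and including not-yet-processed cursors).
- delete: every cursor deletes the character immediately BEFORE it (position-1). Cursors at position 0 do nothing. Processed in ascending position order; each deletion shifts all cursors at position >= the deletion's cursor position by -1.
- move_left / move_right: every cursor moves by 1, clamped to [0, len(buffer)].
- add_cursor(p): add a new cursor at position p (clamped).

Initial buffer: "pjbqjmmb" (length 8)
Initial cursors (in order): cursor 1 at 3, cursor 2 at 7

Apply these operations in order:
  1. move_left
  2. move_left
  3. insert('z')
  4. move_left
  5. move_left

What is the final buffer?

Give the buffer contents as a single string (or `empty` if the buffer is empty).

After op 1 (move_left): buffer="pjbqjmmb" (len 8), cursors c1@2 c2@6, authorship ........
After op 2 (move_left): buffer="pjbqjmmb" (len 8), cursors c1@1 c2@5, authorship ........
After op 3 (insert('z')): buffer="pzjbqjzmmb" (len 10), cursors c1@2 c2@7, authorship .1....2...
After op 4 (move_left): buffer="pzjbqjzmmb" (len 10), cursors c1@1 c2@6, authorship .1....2...
After op 5 (move_left): buffer="pzjbqjzmmb" (len 10), cursors c1@0 c2@5, authorship .1....2...

Answer: pzjbqjzmmb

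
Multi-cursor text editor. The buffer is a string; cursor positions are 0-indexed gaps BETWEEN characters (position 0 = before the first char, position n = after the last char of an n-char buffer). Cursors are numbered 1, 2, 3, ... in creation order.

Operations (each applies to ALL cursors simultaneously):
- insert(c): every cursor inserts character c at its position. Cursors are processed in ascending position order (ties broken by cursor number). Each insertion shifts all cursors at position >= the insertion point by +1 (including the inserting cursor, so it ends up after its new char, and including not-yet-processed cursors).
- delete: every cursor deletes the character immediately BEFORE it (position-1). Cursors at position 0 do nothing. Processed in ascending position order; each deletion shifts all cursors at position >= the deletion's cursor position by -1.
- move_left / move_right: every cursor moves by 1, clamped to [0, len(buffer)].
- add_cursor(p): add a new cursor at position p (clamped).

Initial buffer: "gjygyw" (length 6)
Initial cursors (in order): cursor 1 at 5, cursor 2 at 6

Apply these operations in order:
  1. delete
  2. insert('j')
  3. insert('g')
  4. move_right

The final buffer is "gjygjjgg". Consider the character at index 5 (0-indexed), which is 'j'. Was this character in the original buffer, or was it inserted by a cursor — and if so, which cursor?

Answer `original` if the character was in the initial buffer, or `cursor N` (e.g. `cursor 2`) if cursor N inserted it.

Answer: cursor 2

Derivation:
After op 1 (delete): buffer="gjyg" (len 4), cursors c1@4 c2@4, authorship ....
After op 2 (insert('j')): buffer="gjygjj" (len 6), cursors c1@6 c2@6, authorship ....12
After op 3 (insert('g')): buffer="gjygjjgg" (len 8), cursors c1@8 c2@8, authorship ....1212
After op 4 (move_right): buffer="gjygjjgg" (len 8), cursors c1@8 c2@8, authorship ....1212
Authorship (.=original, N=cursor N): . . . . 1 2 1 2
Index 5: author = 2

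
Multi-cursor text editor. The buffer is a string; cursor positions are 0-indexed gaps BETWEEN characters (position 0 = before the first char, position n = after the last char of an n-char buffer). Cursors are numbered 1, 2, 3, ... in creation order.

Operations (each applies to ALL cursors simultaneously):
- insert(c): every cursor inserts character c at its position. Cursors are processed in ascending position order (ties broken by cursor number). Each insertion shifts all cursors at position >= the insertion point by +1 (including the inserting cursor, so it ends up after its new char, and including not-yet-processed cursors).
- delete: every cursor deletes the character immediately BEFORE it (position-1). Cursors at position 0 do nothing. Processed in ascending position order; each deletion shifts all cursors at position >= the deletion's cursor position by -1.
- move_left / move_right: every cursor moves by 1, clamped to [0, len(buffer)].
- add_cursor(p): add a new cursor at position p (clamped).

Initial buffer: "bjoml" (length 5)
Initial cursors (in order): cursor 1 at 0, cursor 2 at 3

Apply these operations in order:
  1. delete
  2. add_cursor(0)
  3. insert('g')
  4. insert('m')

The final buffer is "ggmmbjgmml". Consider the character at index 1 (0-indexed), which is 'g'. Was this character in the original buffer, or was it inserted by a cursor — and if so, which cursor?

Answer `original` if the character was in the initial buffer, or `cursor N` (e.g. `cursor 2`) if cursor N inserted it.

After op 1 (delete): buffer="bjml" (len 4), cursors c1@0 c2@2, authorship ....
After op 2 (add_cursor(0)): buffer="bjml" (len 4), cursors c1@0 c3@0 c2@2, authorship ....
After op 3 (insert('g')): buffer="ggbjgml" (len 7), cursors c1@2 c3@2 c2@5, authorship 13..2..
After op 4 (insert('m')): buffer="ggmmbjgmml" (len 10), cursors c1@4 c3@4 c2@8, authorship 1313..22..
Authorship (.=original, N=cursor N): 1 3 1 3 . . 2 2 . .
Index 1: author = 3

Answer: cursor 3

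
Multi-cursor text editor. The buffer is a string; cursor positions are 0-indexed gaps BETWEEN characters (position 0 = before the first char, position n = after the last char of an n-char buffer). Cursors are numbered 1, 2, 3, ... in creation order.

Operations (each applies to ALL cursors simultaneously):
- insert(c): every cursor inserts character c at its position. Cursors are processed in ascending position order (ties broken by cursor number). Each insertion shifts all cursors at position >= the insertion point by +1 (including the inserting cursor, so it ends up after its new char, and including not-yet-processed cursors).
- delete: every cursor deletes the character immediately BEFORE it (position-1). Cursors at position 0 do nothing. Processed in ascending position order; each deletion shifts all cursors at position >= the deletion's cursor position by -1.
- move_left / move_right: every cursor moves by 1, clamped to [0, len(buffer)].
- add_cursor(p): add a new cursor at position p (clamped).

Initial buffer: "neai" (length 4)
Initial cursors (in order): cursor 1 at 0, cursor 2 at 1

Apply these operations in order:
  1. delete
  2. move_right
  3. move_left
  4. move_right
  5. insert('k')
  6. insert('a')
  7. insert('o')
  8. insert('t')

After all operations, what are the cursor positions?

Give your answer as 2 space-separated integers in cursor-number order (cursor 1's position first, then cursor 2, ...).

Answer: 9 9

Derivation:
After op 1 (delete): buffer="eai" (len 3), cursors c1@0 c2@0, authorship ...
After op 2 (move_right): buffer="eai" (len 3), cursors c1@1 c2@1, authorship ...
After op 3 (move_left): buffer="eai" (len 3), cursors c1@0 c2@0, authorship ...
After op 4 (move_right): buffer="eai" (len 3), cursors c1@1 c2@1, authorship ...
After op 5 (insert('k')): buffer="ekkai" (len 5), cursors c1@3 c2@3, authorship .12..
After op 6 (insert('a')): buffer="ekkaaai" (len 7), cursors c1@5 c2@5, authorship .1212..
After op 7 (insert('o')): buffer="ekkaaooai" (len 9), cursors c1@7 c2@7, authorship .121212..
After op 8 (insert('t')): buffer="ekkaaoottai" (len 11), cursors c1@9 c2@9, authorship .12121212..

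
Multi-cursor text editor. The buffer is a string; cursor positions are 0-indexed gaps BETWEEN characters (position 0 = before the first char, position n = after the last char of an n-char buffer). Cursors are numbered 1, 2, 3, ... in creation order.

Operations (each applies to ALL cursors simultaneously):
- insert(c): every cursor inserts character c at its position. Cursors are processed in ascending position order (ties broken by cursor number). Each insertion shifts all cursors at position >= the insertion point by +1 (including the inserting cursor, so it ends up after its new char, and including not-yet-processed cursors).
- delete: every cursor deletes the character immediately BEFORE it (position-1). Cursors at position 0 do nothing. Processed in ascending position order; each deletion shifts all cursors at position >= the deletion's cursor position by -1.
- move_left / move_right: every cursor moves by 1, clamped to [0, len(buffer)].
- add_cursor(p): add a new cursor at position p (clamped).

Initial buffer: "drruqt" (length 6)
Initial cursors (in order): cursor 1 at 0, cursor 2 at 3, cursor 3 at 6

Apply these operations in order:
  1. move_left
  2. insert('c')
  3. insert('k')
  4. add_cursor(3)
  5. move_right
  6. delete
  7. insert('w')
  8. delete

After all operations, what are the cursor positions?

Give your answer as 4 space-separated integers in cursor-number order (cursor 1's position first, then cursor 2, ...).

Answer: 2 4 8 2

Derivation:
After op 1 (move_left): buffer="drruqt" (len 6), cursors c1@0 c2@2 c3@5, authorship ......
After op 2 (insert('c')): buffer="cdrcruqct" (len 9), cursors c1@1 c2@4 c3@8, authorship 1..2...3.
After op 3 (insert('k')): buffer="ckdrckruqckt" (len 12), cursors c1@2 c2@6 c3@11, authorship 11..22...33.
After op 4 (add_cursor(3)): buffer="ckdrckruqckt" (len 12), cursors c1@2 c4@3 c2@6 c3@11, authorship 11..22...33.
After op 5 (move_right): buffer="ckdrckruqckt" (len 12), cursors c1@3 c4@4 c2@7 c3@12, authorship 11..22...33.
After op 6 (delete): buffer="ckckuqck" (len 8), cursors c1@2 c4@2 c2@4 c3@8, authorship 1122..33
After op 7 (insert('w')): buffer="ckwwckwuqckw" (len 12), cursors c1@4 c4@4 c2@7 c3@12, authorship 1114222..333
After op 8 (delete): buffer="ckckuqck" (len 8), cursors c1@2 c4@2 c2@4 c3@8, authorship 1122..33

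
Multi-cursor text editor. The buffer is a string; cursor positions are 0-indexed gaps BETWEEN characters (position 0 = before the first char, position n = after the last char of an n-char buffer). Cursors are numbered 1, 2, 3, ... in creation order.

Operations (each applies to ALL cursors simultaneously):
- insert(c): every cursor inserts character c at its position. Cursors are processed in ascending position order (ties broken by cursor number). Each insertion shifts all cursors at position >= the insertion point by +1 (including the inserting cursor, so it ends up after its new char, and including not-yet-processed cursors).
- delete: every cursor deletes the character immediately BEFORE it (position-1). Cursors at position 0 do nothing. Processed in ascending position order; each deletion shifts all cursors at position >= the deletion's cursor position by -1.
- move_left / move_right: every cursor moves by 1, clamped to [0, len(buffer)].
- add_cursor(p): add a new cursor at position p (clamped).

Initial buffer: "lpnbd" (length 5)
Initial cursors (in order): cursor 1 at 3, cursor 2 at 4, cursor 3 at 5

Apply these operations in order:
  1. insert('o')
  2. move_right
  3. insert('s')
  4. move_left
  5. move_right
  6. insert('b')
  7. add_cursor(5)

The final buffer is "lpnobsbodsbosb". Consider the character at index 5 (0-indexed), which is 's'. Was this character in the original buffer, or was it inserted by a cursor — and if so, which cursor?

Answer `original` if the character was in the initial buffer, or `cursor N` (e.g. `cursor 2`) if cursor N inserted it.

Answer: cursor 1

Derivation:
After op 1 (insert('o')): buffer="lpnobodo" (len 8), cursors c1@4 c2@6 c3@8, authorship ...1.2.3
After op 2 (move_right): buffer="lpnobodo" (len 8), cursors c1@5 c2@7 c3@8, authorship ...1.2.3
After op 3 (insert('s')): buffer="lpnobsodsos" (len 11), cursors c1@6 c2@9 c3@11, authorship ...1.12.233
After op 4 (move_left): buffer="lpnobsodsos" (len 11), cursors c1@5 c2@8 c3@10, authorship ...1.12.233
After op 5 (move_right): buffer="lpnobsodsos" (len 11), cursors c1@6 c2@9 c3@11, authorship ...1.12.233
After op 6 (insert('b')): buffer="lpnobsbodsbosb" (len 14), cursors c1@7 c2@11 c3@14, authorship ...1.112.22333
After op 7 (add_cursor(5)): buffer="lpnobsbodsbosb" (len 14), cursors c4@5 c1@7 c2@11 c3@14, authorship ...1.112.22333
Authorship (.=original, N=cursor N): . . . 1 . 1 1 2 . 2 2 3 3 3
Index 5: author = 1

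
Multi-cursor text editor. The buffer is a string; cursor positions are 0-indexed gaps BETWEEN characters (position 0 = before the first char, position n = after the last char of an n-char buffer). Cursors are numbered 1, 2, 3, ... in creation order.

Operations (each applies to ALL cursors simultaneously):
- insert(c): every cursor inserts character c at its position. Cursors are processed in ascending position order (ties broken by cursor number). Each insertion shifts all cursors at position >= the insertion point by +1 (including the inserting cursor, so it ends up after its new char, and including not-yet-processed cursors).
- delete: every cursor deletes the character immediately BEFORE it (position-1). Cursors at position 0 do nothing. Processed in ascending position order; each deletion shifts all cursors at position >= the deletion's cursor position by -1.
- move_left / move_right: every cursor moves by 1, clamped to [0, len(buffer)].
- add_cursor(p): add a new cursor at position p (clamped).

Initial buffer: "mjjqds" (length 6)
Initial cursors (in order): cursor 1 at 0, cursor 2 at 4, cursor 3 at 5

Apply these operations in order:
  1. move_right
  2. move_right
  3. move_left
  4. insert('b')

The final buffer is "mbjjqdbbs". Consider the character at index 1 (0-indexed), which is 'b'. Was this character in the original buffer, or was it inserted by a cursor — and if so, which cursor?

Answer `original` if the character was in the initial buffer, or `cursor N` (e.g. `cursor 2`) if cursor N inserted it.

After op 1 (move_right): buffer="mjjqds" (len 6), cursors c1@1 c2@5 c3@6, authorship ......
After op 2 (move_right): buffer="mjjqds" (len 6), cursors c1@2 c2@6 c3@6, authorship ......
After op 3 (move_left): buffer="mjjqds" (len 6), cursors c1@1 c2@5 c3@5, authorship ......
After op 4 (insert('b')): buffer="mbjjqdbbs" (len 9), cursors c1@2 c2@8 c3@8, authorship .1....23.
Authorship (.=original, N=cursor N): . 1 . . . . 2 3 .
Index 1: author = 1

Answer: cursor 1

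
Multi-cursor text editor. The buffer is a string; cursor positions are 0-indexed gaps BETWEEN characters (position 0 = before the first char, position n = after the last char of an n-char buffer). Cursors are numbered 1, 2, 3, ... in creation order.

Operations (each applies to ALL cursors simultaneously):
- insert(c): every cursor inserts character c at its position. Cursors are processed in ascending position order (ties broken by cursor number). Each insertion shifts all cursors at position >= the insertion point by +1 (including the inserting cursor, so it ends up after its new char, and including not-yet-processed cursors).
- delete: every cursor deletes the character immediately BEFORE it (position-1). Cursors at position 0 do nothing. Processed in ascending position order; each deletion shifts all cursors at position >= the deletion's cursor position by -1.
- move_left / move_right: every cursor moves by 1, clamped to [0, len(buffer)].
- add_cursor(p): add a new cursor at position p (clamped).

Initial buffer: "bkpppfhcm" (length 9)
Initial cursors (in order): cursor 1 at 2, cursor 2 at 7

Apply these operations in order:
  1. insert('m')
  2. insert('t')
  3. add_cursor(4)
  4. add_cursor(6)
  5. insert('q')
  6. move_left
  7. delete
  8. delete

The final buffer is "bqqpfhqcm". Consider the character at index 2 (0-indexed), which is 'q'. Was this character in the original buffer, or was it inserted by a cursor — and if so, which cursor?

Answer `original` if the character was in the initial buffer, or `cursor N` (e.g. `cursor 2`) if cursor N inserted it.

After op 1 (insert('m')): buffer="bkmpppfhmcm" (len 11), cursors c1@3 c2@9, authorship ..1.....2..
After op 2 (insert('t')): buffer="bkmtpppfhmtcm" (len 13), cursors c1@4 c2@11, authorship ..11.....22..
After op 3 (add_cursor(4)): buffer="bkmtpppfhmtcm" (len 13), cursors c1@4 c3@4 c2@11, authorship ..11.....22..
After op 4 (add_cursor(6)): buffer="bkmtpppfhmtcm" (len 13), cursors c1@4 c3@4 c4@6 c2@11, authorship ..11.....22..
After op 5 (insert('q')): buffer="bkmtqqppqpfhmtqcm" (len 17), cursors c1@6 c3@6 c4@9 c2@15, authorship ..1113..4...222..
After op 6 (move_left): buffer="bkmtqqppqpfhmtqcm" (len 17), cursors c1@5 c3@5 c4@8 c2@14, authorship ..1113..4...222..
After op 7 (delete): buffer="bkmqpqpfhmqcm" (len 13), cursors c1@3 c3@3 c4@5 c2@10, authorship ..13.4...22..
After op 8 (delete): buffer="bqqpfhqcm" (len 9), cursors c1@1 c3@1 c4@2 c2@6, authorship .34...2..
Authorship (.=original, N=cursor N): . 3 4 . . . 2 . .
Index 2: author = 4

Answer: cursor 4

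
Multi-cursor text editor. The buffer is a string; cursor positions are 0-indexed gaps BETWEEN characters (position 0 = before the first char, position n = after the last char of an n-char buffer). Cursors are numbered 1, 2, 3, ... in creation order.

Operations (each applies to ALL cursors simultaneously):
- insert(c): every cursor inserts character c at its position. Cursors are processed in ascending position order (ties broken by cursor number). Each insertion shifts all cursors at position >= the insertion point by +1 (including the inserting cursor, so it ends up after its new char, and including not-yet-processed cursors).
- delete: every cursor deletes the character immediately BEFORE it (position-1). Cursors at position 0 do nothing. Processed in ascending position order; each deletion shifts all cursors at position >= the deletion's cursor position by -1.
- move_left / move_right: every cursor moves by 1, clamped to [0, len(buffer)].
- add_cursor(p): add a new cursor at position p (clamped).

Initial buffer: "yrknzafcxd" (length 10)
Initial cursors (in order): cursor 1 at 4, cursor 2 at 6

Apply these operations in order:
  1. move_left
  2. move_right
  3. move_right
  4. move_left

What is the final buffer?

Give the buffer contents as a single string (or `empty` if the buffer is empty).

After op 1 (move_left): buffer="yrknzafcxd" (len 10), cursors c1@3 c2@5, authorship ..........
After op 2 (move_right): buffer="yrknzafcxd" (len 10), cursors c1@4 c2@6, authorship ..........
After op 3 (move_right): buffer="yrknzafcxd" (len 10), cursors c1@5 c2@7, authorship ..........
After op 4 (move_left): buffer="yrknzafcxd" (len 10), cursors c1@4 c2@6, authorship ..........

Answer: yrknzafcxd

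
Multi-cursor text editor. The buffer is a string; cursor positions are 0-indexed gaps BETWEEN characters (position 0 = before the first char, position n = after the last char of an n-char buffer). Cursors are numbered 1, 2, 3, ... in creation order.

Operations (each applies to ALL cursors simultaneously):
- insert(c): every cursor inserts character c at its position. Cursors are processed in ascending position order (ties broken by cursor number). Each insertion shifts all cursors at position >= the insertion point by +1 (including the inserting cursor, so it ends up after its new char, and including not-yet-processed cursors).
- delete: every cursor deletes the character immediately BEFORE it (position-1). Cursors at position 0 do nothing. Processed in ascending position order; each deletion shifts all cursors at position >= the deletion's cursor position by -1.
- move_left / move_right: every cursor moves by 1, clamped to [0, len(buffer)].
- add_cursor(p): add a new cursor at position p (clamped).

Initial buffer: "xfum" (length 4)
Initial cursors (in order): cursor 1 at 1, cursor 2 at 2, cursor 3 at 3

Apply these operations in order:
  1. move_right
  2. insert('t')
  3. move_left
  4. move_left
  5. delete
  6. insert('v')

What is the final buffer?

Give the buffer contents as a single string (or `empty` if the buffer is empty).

After op 1 (move_right): buffer="xfum" (len 4), cursors c1@2 c2@3 c3@4, authorship ....
After op 2 (insert('t')): buffer="xftutmt" (len 7), cursors c1@3 c2@5 c3@7, authorship ..1.2.3
After op 3 (move_left): buffer="xftutmt" (len 7), cursors c1@2 c2@4 c3@6, authorship ..1.2.3
After op 4 (move_left): buffer="xftutmt" (len 7), cursors c1@1 c2@3 c3@5, authorship ..1.2.3
After op 5 (delete): buffer="fumt" (len 4), cursors c1@0 c2@1 c3@2, authorship ...3
After op 6 (insert('v')): buffer="vfvuvmt" (len 7), cursors c1@1 c2@3 c3@5, authorship 1.2.3.3

Answer: vfvuvmt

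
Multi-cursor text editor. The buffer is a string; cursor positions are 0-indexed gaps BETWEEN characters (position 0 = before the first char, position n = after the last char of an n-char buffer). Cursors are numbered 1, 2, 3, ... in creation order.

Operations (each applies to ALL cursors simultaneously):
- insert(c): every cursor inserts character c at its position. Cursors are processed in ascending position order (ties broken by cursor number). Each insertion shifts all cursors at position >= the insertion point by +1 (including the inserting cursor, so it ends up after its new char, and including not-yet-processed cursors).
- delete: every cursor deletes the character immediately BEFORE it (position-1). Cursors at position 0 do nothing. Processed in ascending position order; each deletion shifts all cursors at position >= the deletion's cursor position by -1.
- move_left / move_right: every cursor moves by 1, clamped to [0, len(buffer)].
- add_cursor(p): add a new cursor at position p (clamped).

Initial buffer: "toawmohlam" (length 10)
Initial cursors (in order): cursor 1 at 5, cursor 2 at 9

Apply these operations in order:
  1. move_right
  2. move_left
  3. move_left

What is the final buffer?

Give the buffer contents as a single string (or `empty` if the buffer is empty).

After op 1 (move_right): buffer="toawmohlam" (len 10), cursors c1@6 c2@10, authorship ..........
After op 2 (move_left): buffer="toawmohlam" (len 10), cursors c1@5 c2@9, authorship ..........
After op 3 (move_left): buffer="toawmohlam" (len 10), cursors c1@4 c2@8, authorship ..........

Answer: toawmohlam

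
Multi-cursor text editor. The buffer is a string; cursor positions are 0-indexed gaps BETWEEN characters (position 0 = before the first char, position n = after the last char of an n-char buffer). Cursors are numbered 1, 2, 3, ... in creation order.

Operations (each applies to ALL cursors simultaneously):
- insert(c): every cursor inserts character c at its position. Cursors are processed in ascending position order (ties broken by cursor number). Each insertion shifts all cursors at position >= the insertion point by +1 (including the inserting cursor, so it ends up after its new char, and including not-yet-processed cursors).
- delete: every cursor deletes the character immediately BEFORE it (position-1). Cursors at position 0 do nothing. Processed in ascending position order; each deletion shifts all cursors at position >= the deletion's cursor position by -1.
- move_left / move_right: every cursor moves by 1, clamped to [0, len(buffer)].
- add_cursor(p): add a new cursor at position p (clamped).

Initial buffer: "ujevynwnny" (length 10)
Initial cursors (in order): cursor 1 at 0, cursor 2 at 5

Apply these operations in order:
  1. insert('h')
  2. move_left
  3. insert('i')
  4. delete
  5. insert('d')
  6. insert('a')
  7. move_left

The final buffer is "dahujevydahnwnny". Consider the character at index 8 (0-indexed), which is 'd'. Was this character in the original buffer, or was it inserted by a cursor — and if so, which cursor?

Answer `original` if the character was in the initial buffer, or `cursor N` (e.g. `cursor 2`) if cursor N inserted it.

Answer: cursor 2

Derivation:
After op 1 (insert('h')): buffer="hujevyhnwnny" (len 12), cursors c1@1 c2@7, authorship 1.....2.....
After op 2 (move_left): buffer="hujevyhnwnny" (len 12), cursors c1@0 c2@6, authorship 1.....2.....
After op 3 (insert('i')): buffer="ihujevyihnwnny" (len 14), cursors c1@1 c2@8, authorship 11.....22.....
After op 4 (delete): buffer="hujevyhnwnny" (len 12), cursors c1@0 c2@6, authorship 1.....2.....
After op 5 (insert('d')): buffer="dhujevydhnwnny" (len 14), cursors c1@1 c2@8, authorship 11.....22.....
After op 6 (insert('a')): buffer="dahujevydahnwnny" (len 16), cursors c1@2 c2@10, authorship 111.....222.....
After op 7 (move_left): buffer="dahujevydahnwnny" (len 16), cursors c1@1 c2@9, authorship 111.....222.....
Authorship (.=original, N=cursor N): 1 1 1 . . . . . 2 2 2 . . . . .
Index 8: author = 2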